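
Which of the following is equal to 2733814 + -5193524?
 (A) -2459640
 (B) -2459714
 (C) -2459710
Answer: C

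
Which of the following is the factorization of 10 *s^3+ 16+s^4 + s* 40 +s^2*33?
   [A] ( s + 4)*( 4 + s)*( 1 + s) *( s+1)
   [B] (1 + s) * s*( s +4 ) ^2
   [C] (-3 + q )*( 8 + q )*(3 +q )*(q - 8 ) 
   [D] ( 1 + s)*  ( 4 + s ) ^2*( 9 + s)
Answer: A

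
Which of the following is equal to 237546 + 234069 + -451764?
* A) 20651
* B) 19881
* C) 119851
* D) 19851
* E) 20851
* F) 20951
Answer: D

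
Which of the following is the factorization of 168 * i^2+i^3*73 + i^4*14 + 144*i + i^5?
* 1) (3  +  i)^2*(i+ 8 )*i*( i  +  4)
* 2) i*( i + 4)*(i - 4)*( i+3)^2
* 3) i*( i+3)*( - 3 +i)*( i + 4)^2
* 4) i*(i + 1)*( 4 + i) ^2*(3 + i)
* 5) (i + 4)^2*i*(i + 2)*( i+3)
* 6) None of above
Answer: 6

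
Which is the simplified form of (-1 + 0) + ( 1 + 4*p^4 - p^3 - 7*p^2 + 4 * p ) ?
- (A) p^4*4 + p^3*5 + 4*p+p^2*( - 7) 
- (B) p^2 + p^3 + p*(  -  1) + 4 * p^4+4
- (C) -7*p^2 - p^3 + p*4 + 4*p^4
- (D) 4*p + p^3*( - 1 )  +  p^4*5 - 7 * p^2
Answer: C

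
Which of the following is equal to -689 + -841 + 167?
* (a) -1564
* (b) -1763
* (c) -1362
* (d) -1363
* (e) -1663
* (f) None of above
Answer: d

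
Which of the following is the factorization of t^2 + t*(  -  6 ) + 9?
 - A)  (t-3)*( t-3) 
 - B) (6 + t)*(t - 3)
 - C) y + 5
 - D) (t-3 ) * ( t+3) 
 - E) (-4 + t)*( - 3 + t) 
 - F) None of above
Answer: A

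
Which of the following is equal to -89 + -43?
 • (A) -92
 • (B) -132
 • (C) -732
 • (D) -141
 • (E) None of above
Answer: B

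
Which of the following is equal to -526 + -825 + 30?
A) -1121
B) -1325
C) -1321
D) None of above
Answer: C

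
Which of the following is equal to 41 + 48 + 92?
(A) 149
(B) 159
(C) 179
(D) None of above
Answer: D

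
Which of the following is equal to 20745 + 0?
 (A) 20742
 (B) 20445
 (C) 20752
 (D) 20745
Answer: D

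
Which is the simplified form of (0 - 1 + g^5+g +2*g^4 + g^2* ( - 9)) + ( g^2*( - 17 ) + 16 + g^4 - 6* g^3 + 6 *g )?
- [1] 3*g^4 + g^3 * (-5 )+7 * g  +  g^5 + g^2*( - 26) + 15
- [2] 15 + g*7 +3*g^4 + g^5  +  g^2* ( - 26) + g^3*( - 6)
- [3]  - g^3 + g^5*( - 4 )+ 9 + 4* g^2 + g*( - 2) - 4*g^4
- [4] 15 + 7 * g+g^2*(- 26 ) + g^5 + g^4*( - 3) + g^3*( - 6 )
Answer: 2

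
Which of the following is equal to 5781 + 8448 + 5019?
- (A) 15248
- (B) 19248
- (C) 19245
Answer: B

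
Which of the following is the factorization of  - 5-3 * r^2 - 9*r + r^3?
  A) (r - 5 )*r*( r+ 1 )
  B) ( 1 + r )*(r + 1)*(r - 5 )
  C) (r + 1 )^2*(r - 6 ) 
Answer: B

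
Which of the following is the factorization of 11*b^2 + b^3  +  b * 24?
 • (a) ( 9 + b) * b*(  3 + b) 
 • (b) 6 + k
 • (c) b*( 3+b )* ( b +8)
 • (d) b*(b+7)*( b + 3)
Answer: c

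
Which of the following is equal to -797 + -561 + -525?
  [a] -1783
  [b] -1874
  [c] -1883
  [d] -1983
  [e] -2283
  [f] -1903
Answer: c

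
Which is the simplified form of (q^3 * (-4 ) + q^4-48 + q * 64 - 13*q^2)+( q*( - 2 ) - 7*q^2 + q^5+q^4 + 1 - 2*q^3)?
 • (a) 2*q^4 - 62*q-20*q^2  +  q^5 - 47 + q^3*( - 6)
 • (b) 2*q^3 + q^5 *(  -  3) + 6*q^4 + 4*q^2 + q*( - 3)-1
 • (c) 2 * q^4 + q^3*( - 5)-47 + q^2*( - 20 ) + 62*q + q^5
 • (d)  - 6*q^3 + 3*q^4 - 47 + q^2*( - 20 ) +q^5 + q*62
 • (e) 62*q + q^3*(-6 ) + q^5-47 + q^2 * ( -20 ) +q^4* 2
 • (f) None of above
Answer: e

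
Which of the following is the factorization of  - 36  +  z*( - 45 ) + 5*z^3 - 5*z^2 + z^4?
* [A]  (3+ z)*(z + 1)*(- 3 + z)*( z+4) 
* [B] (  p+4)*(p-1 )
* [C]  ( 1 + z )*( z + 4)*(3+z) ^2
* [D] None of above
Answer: A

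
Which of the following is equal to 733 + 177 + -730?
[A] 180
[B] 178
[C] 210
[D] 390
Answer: A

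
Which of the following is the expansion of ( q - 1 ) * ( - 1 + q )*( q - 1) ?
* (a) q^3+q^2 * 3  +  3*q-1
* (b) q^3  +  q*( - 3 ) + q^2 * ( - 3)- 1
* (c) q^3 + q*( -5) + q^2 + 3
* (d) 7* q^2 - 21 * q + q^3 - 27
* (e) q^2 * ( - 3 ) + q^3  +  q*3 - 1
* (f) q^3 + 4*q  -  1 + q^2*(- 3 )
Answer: e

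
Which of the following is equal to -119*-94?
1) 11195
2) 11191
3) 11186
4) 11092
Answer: 3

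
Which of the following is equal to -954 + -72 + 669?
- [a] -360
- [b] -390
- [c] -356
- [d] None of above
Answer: d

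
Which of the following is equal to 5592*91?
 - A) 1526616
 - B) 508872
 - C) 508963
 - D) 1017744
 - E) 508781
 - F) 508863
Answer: B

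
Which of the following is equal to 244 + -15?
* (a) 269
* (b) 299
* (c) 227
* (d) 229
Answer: d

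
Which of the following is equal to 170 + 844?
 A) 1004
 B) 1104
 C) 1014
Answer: C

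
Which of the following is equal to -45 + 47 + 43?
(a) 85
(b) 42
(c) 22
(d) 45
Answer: d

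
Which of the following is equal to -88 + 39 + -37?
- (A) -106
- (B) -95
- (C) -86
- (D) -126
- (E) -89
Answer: C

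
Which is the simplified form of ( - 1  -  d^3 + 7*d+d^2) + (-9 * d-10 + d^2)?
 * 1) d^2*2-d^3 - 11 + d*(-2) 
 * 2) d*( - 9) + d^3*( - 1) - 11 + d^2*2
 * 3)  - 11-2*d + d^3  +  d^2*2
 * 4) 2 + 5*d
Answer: 1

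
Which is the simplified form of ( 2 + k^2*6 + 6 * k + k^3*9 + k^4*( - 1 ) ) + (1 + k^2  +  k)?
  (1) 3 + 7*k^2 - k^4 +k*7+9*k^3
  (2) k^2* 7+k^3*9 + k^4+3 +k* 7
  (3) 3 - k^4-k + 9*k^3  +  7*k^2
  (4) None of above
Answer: 1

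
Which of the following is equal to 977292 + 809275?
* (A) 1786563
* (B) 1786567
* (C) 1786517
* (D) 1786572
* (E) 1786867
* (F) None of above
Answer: B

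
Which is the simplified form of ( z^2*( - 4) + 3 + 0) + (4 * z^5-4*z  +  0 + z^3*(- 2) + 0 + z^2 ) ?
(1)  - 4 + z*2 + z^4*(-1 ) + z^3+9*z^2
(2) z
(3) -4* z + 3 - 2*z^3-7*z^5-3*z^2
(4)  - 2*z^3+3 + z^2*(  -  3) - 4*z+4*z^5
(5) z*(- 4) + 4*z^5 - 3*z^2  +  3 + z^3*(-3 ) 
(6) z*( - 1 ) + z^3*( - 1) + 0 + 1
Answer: 4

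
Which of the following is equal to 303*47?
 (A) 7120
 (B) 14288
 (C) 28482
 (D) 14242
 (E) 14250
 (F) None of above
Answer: F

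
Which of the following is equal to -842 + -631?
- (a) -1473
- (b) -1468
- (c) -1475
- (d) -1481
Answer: a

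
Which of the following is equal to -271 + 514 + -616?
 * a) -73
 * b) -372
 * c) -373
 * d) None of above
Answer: c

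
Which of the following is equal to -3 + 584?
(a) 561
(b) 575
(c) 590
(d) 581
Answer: d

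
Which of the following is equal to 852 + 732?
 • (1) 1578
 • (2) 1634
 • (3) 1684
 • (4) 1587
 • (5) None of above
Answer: 5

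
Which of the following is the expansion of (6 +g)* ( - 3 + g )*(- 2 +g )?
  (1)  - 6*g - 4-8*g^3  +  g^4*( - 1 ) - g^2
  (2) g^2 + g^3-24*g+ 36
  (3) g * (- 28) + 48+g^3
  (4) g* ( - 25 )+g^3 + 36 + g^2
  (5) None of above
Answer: 2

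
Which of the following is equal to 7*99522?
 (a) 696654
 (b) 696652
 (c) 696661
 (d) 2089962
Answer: a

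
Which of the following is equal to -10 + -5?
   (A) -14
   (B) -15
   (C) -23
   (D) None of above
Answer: B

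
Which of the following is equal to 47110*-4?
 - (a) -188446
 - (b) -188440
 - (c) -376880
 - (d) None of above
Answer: b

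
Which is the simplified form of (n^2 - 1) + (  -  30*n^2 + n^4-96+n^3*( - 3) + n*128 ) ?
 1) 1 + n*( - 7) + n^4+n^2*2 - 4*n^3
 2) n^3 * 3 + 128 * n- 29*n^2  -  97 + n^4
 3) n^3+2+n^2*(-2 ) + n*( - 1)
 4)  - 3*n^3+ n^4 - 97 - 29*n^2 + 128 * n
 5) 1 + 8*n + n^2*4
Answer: 4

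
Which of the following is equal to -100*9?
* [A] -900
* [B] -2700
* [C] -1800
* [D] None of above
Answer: A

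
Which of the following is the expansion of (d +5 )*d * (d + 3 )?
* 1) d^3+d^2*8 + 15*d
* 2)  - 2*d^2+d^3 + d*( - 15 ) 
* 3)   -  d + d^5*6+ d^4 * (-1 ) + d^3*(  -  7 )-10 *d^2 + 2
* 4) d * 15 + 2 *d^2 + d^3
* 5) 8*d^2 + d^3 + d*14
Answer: 1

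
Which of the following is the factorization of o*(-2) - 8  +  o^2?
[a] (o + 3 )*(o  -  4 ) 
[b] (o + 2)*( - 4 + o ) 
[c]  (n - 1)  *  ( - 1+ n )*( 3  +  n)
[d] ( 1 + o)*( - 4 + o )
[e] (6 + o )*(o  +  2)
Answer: b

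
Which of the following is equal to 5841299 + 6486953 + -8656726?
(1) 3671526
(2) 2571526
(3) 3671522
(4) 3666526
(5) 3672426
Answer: 1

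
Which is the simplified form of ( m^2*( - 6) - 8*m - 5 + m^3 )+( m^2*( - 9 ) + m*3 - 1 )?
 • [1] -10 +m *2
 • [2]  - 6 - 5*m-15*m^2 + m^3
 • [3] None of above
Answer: 2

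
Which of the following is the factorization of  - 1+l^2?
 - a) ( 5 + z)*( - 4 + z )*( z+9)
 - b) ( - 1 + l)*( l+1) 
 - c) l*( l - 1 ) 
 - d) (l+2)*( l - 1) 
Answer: b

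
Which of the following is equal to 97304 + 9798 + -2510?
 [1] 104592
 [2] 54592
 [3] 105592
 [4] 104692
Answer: 1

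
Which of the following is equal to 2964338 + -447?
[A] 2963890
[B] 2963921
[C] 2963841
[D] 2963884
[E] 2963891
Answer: E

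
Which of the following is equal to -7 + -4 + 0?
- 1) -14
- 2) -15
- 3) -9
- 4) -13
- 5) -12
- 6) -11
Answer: 6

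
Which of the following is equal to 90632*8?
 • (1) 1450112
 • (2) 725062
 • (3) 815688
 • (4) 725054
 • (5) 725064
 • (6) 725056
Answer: 6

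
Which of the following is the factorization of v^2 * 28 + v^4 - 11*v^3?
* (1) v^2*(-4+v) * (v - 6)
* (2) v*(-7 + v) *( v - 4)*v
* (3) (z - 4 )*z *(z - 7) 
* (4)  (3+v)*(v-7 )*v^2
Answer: 2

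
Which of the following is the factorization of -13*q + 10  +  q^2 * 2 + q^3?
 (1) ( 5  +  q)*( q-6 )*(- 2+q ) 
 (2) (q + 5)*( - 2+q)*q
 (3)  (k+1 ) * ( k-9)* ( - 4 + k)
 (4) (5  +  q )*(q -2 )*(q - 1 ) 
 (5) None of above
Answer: 4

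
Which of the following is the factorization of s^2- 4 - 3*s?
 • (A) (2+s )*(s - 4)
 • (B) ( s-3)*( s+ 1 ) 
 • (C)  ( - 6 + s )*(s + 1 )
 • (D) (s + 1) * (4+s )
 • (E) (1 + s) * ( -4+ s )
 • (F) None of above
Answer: E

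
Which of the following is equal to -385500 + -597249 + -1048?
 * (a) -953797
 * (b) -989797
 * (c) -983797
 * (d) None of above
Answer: c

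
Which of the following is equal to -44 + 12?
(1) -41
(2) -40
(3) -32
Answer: 3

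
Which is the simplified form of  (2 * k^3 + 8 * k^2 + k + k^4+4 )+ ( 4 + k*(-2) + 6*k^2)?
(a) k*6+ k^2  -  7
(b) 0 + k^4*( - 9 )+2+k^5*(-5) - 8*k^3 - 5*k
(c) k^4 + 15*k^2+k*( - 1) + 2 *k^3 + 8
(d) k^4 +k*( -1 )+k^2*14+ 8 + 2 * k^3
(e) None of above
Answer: d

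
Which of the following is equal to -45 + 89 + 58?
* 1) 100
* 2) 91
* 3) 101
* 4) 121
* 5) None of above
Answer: 5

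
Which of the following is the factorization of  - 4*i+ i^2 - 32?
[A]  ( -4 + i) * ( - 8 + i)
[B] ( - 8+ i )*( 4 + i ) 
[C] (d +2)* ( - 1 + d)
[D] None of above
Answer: B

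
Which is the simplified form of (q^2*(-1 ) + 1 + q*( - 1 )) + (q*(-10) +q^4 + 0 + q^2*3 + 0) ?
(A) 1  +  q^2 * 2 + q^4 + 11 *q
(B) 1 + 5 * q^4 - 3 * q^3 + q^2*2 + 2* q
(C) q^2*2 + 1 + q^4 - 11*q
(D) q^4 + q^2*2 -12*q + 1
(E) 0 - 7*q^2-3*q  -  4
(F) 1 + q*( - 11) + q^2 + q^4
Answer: C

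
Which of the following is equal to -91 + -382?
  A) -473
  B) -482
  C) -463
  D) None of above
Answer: A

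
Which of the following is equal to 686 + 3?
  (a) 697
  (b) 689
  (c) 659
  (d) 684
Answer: b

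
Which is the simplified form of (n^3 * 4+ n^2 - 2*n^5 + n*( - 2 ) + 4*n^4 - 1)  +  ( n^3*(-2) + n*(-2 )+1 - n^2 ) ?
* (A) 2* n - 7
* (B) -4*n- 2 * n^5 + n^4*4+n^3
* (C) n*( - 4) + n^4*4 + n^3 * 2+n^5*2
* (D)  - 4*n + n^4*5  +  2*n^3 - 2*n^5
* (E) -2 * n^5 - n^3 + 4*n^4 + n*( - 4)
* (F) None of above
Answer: F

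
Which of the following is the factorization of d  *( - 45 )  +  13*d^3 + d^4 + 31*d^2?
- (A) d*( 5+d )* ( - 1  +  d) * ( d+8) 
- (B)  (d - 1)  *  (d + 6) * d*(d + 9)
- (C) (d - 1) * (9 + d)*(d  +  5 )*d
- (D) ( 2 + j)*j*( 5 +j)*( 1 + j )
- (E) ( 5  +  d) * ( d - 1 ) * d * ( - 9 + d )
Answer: C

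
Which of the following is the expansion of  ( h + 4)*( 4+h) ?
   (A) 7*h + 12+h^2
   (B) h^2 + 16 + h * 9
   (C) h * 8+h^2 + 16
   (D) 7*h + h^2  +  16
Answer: C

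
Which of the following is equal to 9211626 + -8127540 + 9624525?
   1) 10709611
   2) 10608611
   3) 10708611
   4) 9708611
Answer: 3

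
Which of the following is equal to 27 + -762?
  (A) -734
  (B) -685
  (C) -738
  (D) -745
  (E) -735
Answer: E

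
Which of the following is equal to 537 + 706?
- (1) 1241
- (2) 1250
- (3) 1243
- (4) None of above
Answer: 3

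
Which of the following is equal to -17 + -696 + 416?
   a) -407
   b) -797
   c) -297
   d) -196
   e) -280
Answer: c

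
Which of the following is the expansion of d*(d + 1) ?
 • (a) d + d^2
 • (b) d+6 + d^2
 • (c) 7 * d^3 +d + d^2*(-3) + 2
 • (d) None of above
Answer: a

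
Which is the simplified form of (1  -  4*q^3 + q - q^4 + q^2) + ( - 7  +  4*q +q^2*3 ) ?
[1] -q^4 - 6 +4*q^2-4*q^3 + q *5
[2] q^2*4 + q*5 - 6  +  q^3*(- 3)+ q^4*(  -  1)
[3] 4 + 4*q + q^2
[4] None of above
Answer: 1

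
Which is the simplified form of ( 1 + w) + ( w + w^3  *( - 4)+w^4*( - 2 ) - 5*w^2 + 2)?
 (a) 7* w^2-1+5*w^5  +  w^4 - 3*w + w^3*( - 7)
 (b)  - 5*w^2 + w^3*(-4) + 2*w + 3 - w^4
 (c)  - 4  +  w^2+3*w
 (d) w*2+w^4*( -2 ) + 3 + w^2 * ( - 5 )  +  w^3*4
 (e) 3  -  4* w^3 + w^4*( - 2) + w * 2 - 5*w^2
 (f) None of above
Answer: e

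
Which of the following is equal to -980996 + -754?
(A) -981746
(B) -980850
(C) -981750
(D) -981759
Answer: C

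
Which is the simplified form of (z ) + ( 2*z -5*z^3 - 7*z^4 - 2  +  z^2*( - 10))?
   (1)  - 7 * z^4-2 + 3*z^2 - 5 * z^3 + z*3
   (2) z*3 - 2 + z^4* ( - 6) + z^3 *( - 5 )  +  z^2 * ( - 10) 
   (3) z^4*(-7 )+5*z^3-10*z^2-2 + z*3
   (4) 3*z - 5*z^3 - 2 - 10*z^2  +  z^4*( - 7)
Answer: 4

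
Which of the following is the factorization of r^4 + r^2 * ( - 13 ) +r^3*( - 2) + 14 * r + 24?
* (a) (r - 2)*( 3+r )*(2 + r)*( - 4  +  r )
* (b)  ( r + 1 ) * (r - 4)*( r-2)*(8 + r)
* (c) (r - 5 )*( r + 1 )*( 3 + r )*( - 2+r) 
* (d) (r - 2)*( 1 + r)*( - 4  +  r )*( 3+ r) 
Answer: d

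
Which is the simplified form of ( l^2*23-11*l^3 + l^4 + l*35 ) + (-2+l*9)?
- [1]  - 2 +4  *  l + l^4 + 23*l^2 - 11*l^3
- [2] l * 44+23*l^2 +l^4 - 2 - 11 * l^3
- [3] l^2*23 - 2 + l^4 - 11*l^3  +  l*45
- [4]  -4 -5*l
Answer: 2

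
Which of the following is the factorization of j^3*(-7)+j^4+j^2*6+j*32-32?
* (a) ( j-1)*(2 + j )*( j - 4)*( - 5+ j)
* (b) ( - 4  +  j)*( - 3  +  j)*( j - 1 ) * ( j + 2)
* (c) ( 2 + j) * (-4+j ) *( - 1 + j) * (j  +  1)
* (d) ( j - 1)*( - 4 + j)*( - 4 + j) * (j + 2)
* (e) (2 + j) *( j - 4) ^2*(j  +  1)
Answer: d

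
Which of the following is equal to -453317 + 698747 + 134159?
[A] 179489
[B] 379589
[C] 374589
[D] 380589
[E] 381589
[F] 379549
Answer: B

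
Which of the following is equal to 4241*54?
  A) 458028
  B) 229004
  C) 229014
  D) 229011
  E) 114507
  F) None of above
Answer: C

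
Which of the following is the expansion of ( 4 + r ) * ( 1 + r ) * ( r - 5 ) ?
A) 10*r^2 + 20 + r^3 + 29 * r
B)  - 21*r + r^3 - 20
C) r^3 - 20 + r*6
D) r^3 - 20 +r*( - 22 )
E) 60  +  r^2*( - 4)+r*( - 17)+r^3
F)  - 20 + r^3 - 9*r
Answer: B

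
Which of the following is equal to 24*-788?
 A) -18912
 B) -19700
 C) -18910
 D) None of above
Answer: A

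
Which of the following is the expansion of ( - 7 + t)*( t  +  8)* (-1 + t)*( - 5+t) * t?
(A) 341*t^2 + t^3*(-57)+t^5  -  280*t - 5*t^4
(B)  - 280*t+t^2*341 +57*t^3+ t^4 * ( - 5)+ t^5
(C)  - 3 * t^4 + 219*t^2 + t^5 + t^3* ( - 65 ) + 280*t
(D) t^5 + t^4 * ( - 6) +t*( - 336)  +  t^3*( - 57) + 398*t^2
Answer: A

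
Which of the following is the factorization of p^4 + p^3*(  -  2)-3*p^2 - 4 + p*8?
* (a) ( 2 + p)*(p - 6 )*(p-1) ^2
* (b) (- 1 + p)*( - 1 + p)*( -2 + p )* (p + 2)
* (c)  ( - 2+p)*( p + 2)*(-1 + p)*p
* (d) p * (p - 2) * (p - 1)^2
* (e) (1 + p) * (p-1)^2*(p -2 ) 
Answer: b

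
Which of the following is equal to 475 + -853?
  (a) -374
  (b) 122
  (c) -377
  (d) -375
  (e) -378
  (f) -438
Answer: e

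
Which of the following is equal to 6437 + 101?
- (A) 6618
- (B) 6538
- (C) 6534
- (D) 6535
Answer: B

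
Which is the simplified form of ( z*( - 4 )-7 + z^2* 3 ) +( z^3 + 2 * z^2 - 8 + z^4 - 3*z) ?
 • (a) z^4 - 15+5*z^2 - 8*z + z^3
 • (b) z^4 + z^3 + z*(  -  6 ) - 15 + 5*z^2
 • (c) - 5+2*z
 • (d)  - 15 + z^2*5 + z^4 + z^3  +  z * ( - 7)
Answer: d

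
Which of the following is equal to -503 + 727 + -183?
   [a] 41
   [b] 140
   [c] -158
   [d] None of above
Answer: a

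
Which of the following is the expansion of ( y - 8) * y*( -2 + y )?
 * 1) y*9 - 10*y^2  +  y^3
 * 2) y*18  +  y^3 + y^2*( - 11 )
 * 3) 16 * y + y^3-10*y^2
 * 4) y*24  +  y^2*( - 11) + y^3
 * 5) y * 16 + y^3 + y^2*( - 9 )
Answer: 3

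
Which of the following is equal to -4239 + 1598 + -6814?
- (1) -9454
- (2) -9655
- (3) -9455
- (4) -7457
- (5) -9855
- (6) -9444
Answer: 3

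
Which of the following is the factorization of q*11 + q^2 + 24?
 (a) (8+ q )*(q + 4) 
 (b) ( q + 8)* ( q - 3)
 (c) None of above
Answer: c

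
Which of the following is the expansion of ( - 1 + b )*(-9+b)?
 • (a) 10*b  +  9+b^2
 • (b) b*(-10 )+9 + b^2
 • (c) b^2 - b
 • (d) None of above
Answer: b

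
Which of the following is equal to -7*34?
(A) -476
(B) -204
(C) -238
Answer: C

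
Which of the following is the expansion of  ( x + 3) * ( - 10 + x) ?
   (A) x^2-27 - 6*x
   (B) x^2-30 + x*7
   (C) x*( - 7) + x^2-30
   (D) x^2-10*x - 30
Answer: C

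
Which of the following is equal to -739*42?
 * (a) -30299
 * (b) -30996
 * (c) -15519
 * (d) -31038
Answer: d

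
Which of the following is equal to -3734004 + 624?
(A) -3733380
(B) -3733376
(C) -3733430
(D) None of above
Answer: A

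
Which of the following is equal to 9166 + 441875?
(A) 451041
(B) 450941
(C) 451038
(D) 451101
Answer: A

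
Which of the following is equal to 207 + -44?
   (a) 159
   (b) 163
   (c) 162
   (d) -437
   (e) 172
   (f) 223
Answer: b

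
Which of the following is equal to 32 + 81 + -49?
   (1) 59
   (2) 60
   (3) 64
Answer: 3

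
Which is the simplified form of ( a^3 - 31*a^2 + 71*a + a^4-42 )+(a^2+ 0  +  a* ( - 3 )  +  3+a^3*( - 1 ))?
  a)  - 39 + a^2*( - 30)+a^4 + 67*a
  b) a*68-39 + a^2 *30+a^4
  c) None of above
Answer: c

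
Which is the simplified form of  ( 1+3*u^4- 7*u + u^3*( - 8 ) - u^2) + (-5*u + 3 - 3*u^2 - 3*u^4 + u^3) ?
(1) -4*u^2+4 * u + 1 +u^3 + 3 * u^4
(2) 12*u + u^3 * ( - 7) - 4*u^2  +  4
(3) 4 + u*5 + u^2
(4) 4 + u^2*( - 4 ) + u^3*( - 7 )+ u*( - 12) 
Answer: 4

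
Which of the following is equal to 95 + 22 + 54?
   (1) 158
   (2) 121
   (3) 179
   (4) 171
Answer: 4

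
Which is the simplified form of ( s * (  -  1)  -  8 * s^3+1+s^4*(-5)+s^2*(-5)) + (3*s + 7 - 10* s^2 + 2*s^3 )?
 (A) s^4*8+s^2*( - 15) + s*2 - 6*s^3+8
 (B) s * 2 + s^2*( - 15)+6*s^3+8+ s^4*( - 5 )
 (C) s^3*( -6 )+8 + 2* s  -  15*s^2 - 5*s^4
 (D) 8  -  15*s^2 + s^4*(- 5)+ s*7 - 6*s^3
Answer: C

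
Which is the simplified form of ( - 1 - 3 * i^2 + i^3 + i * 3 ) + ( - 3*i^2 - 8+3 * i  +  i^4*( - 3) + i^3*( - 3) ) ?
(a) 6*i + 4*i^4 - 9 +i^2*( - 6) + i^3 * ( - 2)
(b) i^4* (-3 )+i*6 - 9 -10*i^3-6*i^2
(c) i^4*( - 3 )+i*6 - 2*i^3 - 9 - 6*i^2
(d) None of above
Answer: c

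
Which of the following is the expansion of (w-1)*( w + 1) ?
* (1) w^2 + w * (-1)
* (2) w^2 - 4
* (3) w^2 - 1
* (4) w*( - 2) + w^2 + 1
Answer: 3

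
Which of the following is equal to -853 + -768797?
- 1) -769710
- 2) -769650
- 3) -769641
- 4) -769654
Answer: 2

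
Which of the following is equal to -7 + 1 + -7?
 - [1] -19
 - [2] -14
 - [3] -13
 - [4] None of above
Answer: 3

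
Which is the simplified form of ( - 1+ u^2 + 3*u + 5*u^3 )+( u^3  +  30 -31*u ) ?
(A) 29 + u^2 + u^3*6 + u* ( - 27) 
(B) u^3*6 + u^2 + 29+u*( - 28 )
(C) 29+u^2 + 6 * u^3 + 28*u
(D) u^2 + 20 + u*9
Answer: B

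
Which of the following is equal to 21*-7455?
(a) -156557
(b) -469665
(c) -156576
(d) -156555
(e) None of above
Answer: d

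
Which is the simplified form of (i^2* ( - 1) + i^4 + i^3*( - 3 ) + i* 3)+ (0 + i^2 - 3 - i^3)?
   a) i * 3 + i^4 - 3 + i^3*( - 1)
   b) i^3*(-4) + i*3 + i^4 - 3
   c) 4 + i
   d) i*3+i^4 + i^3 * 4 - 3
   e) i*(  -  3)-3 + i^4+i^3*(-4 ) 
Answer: b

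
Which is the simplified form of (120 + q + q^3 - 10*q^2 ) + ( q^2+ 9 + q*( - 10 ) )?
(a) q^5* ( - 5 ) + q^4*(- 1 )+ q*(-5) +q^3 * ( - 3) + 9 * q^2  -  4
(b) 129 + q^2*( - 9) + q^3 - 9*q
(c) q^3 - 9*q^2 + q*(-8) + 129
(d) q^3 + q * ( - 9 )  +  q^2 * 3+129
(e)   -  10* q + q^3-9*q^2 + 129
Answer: b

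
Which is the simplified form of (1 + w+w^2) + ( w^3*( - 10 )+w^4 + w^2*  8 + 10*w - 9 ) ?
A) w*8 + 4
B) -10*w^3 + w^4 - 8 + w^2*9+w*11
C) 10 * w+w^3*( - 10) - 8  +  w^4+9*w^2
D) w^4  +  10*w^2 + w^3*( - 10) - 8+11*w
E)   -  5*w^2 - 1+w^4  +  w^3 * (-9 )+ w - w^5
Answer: B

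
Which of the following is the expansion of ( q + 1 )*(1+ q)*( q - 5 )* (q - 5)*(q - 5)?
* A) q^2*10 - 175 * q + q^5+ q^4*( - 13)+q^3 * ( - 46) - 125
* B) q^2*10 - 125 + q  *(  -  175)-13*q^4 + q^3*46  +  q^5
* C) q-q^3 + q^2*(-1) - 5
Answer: B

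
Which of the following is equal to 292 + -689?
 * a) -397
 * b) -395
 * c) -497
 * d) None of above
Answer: a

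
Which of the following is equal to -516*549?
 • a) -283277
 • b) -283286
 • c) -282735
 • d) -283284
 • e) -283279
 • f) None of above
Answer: d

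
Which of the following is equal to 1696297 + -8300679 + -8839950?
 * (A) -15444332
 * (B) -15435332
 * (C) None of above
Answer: A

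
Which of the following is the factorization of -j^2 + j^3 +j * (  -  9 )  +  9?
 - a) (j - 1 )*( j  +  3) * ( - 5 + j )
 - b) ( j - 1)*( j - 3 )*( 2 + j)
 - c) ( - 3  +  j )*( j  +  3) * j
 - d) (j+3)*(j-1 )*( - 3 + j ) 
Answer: d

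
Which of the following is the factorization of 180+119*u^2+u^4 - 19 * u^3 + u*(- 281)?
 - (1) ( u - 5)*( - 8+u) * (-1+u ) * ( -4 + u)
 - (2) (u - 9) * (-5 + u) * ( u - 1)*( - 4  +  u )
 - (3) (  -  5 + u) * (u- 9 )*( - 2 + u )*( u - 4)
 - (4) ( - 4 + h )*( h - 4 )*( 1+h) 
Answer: 2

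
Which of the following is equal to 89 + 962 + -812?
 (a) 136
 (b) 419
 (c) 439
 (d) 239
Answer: d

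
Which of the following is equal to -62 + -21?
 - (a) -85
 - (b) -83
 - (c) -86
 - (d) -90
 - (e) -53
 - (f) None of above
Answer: b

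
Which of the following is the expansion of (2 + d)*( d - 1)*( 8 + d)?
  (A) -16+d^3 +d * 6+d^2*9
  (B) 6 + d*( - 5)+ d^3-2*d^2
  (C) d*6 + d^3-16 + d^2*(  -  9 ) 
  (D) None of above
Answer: A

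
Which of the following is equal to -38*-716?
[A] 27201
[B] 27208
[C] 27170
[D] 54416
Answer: B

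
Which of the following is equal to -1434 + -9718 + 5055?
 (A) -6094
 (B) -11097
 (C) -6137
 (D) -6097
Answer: D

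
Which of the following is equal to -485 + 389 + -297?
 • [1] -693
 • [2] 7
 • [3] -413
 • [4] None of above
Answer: 4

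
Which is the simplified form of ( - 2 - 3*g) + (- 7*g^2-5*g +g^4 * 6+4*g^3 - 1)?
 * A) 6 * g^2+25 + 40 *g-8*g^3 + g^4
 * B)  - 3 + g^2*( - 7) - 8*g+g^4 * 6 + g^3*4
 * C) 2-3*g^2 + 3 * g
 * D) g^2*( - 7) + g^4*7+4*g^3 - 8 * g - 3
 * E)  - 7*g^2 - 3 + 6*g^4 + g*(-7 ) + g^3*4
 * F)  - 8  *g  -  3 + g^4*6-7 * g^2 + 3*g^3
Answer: B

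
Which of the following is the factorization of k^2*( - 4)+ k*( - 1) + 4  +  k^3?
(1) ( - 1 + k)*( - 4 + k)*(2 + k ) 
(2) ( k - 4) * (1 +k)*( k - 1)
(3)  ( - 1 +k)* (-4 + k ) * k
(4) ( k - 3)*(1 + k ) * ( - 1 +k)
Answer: 2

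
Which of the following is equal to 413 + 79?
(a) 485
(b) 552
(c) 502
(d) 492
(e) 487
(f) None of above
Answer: d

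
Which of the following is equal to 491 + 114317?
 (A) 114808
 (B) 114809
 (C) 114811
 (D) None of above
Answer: A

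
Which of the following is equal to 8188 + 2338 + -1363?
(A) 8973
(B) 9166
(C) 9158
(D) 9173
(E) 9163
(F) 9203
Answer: E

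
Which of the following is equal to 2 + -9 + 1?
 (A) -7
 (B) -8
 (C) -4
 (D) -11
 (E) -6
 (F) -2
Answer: E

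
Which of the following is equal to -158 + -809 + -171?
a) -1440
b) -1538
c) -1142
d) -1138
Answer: d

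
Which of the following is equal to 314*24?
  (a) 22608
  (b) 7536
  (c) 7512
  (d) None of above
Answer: b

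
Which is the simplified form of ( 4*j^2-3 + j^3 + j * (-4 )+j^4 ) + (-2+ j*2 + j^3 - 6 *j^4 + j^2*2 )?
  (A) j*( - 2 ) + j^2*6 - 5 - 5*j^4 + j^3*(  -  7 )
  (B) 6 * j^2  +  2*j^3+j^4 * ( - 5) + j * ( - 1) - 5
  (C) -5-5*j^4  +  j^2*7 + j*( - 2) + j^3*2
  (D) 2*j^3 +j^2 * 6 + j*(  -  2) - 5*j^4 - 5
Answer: D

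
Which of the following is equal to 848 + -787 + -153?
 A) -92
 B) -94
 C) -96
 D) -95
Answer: A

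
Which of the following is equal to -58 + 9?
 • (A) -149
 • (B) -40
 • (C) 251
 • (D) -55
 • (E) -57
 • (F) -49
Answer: F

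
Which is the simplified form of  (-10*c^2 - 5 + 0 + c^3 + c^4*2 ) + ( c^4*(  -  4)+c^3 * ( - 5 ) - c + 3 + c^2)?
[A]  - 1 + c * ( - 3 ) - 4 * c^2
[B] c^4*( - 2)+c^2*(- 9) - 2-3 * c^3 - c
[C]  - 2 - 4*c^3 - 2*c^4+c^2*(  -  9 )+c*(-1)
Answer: C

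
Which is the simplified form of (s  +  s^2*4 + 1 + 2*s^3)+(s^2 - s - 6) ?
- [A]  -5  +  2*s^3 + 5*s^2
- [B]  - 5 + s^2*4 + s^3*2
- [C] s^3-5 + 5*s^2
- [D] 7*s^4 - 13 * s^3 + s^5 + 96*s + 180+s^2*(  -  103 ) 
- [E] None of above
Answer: A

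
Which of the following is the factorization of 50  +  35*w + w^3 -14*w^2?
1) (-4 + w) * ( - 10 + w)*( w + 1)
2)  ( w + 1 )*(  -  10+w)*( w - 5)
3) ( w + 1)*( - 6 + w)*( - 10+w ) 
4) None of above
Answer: 2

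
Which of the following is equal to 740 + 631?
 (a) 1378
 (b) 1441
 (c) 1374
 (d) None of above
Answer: d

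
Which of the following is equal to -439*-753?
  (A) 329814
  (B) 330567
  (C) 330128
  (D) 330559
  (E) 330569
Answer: B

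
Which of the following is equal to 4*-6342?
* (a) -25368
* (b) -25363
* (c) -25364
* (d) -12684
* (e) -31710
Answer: a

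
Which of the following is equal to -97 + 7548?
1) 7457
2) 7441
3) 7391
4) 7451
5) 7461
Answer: 4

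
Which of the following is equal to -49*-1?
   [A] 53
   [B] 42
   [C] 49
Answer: C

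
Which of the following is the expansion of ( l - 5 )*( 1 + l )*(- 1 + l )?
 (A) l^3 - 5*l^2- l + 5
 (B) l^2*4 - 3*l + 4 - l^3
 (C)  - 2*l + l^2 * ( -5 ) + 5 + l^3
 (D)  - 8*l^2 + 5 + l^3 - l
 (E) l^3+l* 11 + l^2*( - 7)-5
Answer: A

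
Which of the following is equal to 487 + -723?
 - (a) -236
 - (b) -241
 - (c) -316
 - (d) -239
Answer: a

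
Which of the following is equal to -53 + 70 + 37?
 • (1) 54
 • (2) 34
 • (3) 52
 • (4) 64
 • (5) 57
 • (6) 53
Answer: 1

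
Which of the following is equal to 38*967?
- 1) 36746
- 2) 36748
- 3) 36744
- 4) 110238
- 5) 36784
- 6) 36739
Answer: 1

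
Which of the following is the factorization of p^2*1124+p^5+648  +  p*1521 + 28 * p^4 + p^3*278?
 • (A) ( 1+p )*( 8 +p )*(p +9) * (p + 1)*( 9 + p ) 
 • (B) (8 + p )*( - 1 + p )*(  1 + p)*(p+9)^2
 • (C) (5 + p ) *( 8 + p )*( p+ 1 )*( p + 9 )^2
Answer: A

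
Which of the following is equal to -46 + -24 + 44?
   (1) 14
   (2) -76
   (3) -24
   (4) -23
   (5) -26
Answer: 5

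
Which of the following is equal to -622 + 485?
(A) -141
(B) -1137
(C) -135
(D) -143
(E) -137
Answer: E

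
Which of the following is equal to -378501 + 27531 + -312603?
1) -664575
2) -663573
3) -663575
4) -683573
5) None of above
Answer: 2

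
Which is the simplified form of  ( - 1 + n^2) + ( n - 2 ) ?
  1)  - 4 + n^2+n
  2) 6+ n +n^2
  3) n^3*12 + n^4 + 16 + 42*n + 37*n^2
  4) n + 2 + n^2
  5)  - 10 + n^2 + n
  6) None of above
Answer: 6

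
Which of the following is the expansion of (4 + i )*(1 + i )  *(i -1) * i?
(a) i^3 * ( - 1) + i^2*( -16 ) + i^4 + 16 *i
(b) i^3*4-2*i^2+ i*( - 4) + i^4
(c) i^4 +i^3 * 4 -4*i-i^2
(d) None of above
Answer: c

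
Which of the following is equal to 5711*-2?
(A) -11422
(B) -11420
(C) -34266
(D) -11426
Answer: A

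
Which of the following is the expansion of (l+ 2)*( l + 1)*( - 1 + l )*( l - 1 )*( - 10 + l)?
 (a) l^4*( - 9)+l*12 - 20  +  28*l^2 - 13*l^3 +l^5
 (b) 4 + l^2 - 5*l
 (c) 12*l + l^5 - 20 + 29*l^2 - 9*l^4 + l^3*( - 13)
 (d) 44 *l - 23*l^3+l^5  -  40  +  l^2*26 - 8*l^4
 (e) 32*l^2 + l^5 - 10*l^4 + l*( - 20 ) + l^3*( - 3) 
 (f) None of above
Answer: c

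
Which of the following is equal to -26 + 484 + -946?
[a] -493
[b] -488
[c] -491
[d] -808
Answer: b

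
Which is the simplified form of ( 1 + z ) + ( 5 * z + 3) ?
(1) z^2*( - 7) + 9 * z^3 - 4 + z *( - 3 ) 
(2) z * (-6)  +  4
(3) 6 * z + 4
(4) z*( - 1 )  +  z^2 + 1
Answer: 3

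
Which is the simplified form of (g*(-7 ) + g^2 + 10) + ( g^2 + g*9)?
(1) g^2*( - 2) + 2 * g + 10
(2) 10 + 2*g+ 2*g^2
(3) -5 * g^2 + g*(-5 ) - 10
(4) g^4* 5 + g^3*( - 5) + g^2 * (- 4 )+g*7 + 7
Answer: 2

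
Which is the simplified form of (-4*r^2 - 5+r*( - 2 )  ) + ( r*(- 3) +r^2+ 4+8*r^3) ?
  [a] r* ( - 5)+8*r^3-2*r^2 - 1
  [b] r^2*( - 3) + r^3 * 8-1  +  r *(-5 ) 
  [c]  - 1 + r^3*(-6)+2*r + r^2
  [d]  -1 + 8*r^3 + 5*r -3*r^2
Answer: b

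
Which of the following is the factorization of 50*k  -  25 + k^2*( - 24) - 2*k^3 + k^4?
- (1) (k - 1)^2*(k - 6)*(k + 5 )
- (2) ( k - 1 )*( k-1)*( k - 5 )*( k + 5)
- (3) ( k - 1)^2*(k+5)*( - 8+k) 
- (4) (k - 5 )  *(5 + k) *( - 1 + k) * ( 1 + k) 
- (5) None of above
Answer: 2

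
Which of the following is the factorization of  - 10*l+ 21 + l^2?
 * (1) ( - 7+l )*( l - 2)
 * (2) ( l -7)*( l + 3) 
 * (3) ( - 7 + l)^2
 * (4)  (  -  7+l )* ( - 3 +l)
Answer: 4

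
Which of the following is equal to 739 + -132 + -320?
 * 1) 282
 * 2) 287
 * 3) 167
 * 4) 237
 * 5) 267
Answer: 2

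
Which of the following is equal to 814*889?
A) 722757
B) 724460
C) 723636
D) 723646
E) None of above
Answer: D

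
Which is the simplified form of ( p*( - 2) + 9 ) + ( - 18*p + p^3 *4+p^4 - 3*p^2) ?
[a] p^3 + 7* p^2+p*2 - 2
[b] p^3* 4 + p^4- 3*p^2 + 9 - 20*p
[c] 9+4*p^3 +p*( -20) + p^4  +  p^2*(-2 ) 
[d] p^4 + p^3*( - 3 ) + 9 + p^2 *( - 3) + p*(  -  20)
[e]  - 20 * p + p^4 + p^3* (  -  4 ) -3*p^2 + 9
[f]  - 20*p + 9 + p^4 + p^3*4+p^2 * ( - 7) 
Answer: b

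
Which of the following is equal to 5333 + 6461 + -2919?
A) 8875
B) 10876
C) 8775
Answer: A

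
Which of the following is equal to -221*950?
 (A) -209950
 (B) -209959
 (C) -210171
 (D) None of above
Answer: A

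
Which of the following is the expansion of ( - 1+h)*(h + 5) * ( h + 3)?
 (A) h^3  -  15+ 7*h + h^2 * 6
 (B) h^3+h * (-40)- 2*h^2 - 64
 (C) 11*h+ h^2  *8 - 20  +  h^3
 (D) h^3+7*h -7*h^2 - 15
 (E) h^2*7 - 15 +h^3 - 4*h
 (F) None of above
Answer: F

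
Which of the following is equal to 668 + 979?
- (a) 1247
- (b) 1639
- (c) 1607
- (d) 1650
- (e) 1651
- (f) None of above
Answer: f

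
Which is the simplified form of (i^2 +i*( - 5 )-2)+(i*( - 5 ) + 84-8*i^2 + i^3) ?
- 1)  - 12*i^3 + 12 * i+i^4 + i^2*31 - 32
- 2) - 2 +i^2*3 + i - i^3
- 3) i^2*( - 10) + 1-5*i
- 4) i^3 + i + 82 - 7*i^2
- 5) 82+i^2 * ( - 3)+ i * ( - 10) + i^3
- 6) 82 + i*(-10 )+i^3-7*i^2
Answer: 6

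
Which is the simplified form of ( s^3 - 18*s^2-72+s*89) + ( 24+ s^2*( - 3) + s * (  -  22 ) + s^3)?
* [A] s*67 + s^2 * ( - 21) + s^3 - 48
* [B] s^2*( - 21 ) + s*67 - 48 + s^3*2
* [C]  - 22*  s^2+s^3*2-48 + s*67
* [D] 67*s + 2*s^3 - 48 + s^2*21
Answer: B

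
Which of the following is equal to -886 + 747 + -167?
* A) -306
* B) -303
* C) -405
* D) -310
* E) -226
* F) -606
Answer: A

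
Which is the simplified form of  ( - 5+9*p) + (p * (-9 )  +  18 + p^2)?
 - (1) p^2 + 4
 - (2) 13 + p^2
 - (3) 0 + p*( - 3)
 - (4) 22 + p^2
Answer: 2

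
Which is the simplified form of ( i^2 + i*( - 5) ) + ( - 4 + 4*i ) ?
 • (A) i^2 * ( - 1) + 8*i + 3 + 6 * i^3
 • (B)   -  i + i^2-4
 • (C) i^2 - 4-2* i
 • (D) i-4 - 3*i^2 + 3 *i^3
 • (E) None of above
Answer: B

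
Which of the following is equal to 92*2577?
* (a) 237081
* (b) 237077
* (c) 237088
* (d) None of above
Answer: d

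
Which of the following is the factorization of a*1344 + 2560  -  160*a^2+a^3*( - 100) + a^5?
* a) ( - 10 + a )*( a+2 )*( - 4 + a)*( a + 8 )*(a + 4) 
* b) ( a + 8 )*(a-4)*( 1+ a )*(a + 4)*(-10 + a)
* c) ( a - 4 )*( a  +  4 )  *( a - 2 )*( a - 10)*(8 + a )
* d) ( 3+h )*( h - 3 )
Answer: a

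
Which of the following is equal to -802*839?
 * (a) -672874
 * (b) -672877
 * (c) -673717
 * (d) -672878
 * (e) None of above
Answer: d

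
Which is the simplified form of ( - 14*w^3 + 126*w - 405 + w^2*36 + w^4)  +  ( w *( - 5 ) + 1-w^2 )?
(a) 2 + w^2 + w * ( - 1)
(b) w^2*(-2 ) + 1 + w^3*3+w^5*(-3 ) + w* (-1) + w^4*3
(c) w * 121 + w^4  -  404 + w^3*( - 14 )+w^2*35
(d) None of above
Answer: c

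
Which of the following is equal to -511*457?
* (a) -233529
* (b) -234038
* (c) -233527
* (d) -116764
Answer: c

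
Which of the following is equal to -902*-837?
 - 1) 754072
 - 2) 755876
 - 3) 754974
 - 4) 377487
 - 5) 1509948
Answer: 3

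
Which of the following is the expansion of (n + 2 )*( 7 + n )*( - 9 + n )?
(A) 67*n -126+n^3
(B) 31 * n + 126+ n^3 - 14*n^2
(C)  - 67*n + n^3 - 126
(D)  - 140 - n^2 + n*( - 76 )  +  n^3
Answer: C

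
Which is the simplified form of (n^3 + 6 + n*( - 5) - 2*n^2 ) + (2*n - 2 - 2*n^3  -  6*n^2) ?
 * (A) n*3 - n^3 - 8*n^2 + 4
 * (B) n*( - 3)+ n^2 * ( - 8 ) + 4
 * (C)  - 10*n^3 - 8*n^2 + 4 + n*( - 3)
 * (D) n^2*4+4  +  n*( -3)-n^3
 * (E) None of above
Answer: E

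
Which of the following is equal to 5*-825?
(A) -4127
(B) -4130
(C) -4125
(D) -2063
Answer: C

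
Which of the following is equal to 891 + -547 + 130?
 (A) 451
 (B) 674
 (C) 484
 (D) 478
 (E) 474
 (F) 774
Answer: E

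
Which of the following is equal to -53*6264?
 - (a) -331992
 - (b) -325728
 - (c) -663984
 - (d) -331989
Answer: a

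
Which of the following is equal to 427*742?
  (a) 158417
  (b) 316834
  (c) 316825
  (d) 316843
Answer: b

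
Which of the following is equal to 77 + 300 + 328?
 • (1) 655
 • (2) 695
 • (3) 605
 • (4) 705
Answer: 4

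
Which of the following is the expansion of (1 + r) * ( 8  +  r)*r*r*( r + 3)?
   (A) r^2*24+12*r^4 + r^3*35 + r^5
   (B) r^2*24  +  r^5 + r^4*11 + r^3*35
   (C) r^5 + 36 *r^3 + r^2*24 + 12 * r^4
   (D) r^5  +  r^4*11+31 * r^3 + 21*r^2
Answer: A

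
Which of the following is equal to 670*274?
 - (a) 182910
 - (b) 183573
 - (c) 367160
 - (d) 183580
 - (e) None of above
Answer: d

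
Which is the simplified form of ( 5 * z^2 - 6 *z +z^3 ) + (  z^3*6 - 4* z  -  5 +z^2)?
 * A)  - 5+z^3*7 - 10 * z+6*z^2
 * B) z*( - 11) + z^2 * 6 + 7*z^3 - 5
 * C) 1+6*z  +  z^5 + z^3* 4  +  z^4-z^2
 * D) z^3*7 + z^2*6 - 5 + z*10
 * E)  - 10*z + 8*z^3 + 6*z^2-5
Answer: A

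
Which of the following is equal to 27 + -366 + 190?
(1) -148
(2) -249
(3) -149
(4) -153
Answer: 3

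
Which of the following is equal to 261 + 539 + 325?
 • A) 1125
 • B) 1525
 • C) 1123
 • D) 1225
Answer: A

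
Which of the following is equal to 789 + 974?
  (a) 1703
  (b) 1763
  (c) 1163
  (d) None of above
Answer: b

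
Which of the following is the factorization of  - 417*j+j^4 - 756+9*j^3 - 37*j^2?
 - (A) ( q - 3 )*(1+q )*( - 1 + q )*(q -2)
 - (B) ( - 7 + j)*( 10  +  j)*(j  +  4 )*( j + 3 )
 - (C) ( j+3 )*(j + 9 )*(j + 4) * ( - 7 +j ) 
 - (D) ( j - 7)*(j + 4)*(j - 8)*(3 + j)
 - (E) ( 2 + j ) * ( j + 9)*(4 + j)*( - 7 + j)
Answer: C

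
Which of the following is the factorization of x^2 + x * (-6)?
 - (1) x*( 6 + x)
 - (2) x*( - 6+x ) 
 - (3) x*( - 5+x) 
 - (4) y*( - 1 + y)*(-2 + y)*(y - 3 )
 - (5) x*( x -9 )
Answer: 2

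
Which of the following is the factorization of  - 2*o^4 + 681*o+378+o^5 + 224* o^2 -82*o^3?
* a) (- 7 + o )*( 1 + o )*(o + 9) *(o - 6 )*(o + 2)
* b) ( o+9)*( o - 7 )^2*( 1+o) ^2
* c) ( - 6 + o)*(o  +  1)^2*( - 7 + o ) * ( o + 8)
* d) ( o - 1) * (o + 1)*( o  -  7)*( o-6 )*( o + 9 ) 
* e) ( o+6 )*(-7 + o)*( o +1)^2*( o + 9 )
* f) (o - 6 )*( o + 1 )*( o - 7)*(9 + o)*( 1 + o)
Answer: f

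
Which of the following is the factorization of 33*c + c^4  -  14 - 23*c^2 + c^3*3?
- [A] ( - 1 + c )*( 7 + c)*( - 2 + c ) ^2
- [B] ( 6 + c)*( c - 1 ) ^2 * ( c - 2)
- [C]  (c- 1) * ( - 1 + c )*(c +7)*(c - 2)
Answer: C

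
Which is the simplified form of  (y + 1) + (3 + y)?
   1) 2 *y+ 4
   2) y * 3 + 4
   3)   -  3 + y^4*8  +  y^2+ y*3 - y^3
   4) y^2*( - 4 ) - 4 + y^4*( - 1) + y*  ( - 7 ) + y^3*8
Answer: 1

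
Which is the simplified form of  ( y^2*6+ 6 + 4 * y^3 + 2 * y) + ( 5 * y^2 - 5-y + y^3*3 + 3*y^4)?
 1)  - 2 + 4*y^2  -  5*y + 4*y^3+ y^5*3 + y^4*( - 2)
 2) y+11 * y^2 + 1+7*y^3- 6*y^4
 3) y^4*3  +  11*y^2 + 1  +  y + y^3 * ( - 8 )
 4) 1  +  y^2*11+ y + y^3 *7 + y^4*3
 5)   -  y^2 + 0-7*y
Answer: 4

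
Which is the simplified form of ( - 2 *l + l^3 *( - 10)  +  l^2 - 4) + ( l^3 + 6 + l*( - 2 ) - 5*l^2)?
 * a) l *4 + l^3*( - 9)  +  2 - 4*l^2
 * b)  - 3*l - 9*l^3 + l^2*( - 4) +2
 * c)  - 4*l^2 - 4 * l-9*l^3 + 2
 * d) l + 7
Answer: c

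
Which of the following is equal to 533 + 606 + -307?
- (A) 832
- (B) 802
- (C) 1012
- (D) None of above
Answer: A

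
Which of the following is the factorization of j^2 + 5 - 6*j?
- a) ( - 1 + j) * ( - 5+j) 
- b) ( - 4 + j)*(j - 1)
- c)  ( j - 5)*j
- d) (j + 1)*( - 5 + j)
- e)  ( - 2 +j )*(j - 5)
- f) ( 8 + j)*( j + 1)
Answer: a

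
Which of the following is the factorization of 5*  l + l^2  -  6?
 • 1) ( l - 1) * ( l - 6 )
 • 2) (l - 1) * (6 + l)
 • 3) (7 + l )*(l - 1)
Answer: 2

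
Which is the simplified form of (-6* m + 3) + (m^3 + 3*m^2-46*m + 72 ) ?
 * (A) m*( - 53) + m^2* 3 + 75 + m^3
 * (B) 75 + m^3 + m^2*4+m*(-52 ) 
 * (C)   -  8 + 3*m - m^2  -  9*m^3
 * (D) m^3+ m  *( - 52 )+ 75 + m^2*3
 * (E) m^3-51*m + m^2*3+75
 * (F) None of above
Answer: D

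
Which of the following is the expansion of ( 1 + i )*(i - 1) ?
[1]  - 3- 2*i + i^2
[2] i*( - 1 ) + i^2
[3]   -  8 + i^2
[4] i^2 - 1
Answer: 4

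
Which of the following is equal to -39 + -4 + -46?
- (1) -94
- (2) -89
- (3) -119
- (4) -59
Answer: 2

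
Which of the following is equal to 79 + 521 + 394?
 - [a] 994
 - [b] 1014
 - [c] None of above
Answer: a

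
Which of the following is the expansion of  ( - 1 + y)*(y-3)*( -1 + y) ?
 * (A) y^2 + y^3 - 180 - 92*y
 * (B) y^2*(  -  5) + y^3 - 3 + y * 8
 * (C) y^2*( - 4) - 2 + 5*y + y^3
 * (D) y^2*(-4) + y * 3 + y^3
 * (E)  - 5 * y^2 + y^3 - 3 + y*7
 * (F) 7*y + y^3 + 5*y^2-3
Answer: E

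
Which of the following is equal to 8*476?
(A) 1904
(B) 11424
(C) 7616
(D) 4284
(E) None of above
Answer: E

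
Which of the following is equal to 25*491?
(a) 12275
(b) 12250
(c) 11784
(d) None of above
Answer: a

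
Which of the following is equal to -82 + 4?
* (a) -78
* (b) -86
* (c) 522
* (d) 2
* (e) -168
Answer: a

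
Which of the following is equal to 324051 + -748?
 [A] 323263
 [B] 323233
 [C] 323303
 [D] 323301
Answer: C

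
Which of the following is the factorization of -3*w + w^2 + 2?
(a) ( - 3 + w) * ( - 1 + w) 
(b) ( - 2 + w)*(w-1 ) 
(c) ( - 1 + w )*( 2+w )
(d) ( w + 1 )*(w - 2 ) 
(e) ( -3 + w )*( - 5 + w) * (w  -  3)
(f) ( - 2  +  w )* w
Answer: b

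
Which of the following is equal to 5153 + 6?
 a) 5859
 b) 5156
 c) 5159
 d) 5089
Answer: c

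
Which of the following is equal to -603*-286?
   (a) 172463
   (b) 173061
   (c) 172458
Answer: c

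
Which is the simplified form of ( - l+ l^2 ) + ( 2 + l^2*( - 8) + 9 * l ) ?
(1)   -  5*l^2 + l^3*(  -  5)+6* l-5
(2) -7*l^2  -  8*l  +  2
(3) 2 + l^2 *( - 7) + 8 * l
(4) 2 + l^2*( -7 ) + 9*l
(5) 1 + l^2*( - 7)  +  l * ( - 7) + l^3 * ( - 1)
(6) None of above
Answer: 3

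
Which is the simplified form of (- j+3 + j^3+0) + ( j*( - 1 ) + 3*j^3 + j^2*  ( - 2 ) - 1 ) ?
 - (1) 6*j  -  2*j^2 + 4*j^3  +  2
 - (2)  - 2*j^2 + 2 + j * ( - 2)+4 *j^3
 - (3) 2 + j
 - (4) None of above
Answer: 2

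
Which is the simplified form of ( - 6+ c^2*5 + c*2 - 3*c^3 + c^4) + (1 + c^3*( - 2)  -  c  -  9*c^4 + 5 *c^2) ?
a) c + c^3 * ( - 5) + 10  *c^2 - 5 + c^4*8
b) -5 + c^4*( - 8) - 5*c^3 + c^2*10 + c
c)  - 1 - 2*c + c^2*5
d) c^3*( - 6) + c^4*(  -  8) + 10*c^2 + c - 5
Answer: b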